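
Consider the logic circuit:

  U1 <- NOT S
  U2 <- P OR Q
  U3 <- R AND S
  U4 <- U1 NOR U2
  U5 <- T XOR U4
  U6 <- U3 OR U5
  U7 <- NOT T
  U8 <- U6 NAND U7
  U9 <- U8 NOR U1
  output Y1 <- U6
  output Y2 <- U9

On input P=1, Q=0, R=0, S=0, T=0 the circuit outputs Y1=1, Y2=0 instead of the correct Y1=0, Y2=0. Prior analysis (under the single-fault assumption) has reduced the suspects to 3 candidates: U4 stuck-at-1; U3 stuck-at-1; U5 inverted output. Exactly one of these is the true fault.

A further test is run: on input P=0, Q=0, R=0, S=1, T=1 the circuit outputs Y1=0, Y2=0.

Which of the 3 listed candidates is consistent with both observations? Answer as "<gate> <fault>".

Evaluate each candidate on input P=0, Q=0, R=0, S=1, T=1:
  U4 stuck-at-1: U1=0, U2=0, U3=0, U4=1 [stuck-at-1], U5=0, U6=0, U7=0, U8=1, U9=0 → Y1=0, Y2=0 — matches
  U3 stuck-at-1: U1=0, U2=0, U3=1 [stuck-at-1], U4=1, U5=0, U6=1, U7=0, U8=1, U9=0 → Y1=1, Y2=0 — eliminated
  U5 inverted output: U1=0, U2=0, U3=0, U4=1, U5=1 [inverted output], U6=1, U7=0, U8=1, U9=0 → Y1=1, Y2=0 — eliminated
Only U4 stuck-at-1 reproduces the observed Y1=0, Y2=0.

U4 stuck-at-1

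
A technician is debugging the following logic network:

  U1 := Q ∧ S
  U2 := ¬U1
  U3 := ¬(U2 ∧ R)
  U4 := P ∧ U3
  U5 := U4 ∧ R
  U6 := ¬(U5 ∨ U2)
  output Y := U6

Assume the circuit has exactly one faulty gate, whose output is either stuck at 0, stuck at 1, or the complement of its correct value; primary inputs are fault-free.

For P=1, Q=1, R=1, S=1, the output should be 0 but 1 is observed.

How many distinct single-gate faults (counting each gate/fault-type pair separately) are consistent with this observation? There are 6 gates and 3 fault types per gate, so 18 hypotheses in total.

8

Fault-free: U1=1, U2=0, U3=1, U4=1, U5=1, U6=0 → 0. Observed 1.
  U1: none of the 3 fault types match ✗
  U2: none of the 3 fault types match ✗
  U3: stuck-at-0, inverted output ✓; others ✗
  U4: stuck-at-0, inverted output ✓; others ✗
  U5: stuck-at-0, inverted output ✓; others ✗
  U6: stuck-at-1, inverted output ✓; others ✗
Consistent faults: {U3 stuck-at-0, U3 inverted output, U4 stuck-at-0, U4 inverted output, U5 stuck-at-0, U5 inverted output, U6 stuck-at-1, U6 inverted output} — 8 in all.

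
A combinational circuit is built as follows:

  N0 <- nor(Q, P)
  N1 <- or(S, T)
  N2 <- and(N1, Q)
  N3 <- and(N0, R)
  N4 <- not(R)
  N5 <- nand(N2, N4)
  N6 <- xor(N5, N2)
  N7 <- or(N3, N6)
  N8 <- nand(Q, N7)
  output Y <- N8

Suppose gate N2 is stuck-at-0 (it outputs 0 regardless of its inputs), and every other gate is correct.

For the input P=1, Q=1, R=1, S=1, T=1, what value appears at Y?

Propagate with N2 forced: N0=0, N1=1, N2=0 [stuck-at-0], N3=0, N4=0, N5=1, N6=1, N7=1, N8=0.
So Y = 0. (Without the fault it would be 1.)

0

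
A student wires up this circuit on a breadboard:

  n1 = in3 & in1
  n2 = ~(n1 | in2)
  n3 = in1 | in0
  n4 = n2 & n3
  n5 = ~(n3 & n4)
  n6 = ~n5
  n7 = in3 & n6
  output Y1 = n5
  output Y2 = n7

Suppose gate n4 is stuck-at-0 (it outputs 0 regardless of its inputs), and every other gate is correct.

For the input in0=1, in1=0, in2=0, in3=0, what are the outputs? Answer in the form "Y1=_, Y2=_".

Propagate with n4 forced: n1=0, n2=1, n3=1, n4=0 [stuck-at-0], n5=1, n6=0, n7=0.
So the outputs are Y1=1, Y2=0. (Without the fault they would be Y1=0, Y2=0.)

Y1=1, Y2=0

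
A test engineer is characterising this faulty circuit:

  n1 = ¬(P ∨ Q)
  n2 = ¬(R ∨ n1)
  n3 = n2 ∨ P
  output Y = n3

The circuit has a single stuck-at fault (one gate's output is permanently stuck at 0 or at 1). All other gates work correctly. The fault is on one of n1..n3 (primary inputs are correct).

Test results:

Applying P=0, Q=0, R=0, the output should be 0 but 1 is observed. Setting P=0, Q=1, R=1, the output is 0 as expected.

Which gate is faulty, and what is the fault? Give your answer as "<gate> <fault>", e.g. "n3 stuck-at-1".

Fault-free values for test 1 (P=0, Q=0, R=0): n1=1, n2=0, n3=0, giving Y=0. Observed 1.
Test 1: faults giving observed 1 are {n1 stuck-at-0, n2 stuck-at-1, n3 stuck-at-1}.
Test 2 (P=0, Q=1, R=1): fault-free n1=0, n2=0, n3=0 → 0; observed 0. Eliminates n2 stuck-at-1, n3 stuck-at-1.
Only n1 stuck-at-0 is consistent with every test.

n1 stuck-at-0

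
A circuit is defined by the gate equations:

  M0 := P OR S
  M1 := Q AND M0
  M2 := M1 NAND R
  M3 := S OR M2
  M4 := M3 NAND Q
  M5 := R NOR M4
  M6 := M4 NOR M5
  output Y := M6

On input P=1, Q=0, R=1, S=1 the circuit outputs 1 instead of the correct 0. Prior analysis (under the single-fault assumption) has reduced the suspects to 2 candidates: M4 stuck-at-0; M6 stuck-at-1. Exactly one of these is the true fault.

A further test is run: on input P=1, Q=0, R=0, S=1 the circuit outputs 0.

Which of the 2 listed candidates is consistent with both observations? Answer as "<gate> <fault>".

M4 stuck-at-0

Evaluate each candidate on input P=1, Q=0, R=0, S=1:
  M4 stuck-at-0: M0=1, M1=0, M2=1, M3=1, M4=0 [stuck-at-0], M5=1, M6=0 → 0 — matches
  M6 stuck-at-1: M0=1, M1=0, M2=1, M3=1, M4=1, M5=0, M6=1 [stuck-at-1] → 1 — eliminated
Only M4 stuck-at-0 reproduces the observed 0.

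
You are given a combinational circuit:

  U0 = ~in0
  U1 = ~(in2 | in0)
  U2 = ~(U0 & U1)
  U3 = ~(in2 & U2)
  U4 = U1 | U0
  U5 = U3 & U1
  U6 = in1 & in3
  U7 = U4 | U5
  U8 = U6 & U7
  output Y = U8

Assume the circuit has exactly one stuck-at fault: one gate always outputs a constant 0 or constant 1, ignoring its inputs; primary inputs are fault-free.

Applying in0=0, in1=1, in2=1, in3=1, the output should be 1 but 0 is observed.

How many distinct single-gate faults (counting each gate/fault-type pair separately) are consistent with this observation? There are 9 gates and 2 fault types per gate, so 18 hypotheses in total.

5

Fault-free: U0=1, U1=0, U2=1, U3=0, U4=1, U5=0, U6=1, U7=1, U8=1 → 1. Observed 0.
  U0: stuck-at-0 ✓; others ✗
  U1: none of the 2 fault types match ✗
  U2: none of the 2 fault types match ✗
  U3: none of the 2 fault types match ✗
  U4: stuck-at-0 ✓; others ✗
  U5: none of the 2 fault types match ✗
  U6: stuck-at-0 ✓; others ✗
  U7: stuck-at-0 ✓; others ✗
  U8: stuck-at-0 ✓; others ✗
Consistent faults: {U0 stuck-at-0, U4 stuck-at-0, U6 stuck-at-0, U7 stuck-at-0, U8 stuck-at-0} — 5 in all.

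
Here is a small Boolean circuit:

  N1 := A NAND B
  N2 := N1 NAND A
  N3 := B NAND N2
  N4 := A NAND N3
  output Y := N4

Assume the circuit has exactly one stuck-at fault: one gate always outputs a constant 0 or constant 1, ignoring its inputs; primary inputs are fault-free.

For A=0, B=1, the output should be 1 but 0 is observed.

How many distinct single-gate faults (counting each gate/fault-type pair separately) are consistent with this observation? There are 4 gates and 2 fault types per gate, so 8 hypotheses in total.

Fault-free: N1=1, N2=1, N3=0, N4=1 → 1. Observed 0.
  N1 stuck-at-0: output 1 ✗
  N1 stuck-at-1: output 1 ✗
  N2 stuck-at-0: output 1 ✗
  N2 stuck-at-1: output 1 ✗
  N3 stuck-at-0: output 1 ✗
  N3 stuck-at-1: output 1 ✗
  N4 stuck-at-0: output 0 ✓
  N4 stuck-at-1: output 1 ✗
Consistent faults: {N4 stuck-at-0} — 1 in all.

1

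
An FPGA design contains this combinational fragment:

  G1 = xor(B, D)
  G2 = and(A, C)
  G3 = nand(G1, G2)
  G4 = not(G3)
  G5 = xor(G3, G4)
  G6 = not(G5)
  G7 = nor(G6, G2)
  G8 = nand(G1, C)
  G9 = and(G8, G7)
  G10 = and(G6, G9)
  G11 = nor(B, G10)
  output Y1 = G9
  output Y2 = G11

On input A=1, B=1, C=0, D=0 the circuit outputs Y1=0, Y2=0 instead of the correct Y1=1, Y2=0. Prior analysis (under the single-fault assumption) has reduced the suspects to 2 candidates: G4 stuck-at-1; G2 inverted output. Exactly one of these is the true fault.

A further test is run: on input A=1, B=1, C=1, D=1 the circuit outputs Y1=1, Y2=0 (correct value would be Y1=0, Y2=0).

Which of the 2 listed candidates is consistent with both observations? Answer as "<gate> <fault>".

Evaluate each candidate on input A=1, B=1, C=1, D=1:
  G4 stuck-at-1: G1=0, G2=1, G3=1, G4=1 [stuck-at-1], G5=0, G6=1, G7=0, G8=1, G9=0, G10=0, G11=0 → Y1=0, Y2=0 — eliminated
  G2 inverted output: G1=0, G2=0 [inverted output], G3=1, G4=0, G5=1, G6=0, G7=1, G8=1, G9=1, G10=0, G11=0 → Y1=1, Y2=0 — matches
Only G2 inverted output reproduces the observed Y1=1, Y2=0.

G2 inverted output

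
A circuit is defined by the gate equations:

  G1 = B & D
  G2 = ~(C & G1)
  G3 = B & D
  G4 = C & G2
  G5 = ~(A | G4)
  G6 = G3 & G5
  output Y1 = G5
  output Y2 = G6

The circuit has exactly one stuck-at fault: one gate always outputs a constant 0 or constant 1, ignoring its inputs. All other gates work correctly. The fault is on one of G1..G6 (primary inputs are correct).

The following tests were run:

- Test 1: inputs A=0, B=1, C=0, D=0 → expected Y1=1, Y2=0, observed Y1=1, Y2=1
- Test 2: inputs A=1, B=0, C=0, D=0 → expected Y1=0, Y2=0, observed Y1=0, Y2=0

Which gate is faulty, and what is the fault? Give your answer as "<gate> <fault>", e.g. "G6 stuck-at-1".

G3 stuck-at-1

Fault-free values for test 1 (A=0, B=1, C=0, D=0): G1=0, G2=1, G3=0, G4=0, G5=1, G6=0, giving Y1=1, Y2=0. Observed Y1=1, Y2=1.
Test 1: faults giving observed Y1=1, Y2=1 are {G3 stuck-at-1, G6 stuck-at-1}.
Test 2 (A=1, B=0, C=0, D=0): fault-free G1=0, G2=1, G3=0, G4=0, G5=0, G6=0 → Y1=0, Y2=0; observed Y1=0, Y2=0. Eliminates G6 stuck-at-1.
Only G3 stuck-at-1 is consistent with every test.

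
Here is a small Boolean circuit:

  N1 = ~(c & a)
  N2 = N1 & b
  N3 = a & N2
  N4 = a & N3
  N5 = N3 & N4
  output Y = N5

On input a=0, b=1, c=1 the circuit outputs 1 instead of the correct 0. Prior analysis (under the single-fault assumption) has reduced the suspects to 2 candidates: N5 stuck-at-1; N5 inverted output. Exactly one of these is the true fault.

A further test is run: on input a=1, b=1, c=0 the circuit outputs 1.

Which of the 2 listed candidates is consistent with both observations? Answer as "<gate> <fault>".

Evaluate each candidate on input a=1, b=1, c=0:
  N5 stuck-at-1: N1=1, N2=1, N3=1, N4=1, N5=1 [stuck-at-1] → 1 — matches
  N5 inverted output: N1=1, N2=1, N3=1, N4=1, N5=0 [inverted output] → 0 — eliminated
Only N5 stuck-at-1 reproduces the observed 1.

N5 stuck-at-1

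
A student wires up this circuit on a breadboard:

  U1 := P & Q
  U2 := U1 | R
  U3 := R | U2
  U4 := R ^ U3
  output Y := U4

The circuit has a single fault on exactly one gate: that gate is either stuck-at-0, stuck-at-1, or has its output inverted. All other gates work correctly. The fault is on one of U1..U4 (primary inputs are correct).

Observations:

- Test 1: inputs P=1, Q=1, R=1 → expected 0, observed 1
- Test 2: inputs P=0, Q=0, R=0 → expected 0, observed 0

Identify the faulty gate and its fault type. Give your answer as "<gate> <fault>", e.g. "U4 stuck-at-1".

Fault-free values for test 1 (P=1, Q=1, R=1): U1=1, U2=1, U3=1, U4=0, giving Y=0. Observed 1.
Test 1: faults giving observed 1 are {U3 stuck-at-0, U3 inverted output, U4 stuck-at-1, U4 inverted output}.
Test 2 (P=0, Q=0, R=0): fault-free U1=0, U2=0, U3=0, U4=0 → 0; observed 0. Eliminates U3 inverted output, U4 stuck-at-1, U4 inverted output.
Only U3 stuck-at-0 is consistent with every test.

U3 stuck-at-0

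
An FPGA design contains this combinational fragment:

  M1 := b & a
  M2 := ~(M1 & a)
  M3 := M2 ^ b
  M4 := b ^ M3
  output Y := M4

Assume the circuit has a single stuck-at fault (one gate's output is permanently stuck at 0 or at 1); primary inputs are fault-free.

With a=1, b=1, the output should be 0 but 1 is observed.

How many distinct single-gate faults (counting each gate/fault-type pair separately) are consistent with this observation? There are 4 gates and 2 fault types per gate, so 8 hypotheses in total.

Fault-free: M1=1, M2=0, M3=1, M4=0 → 0. Observed 1.
  M1 stuck-at-0: output 1 ✓
  M1 stuck-at-1: output 0 ✗
  M2 stuck-at-0: output 0 ✗
  M2 stuck-at-1: output 1 ✓
  M3 stuck-at-0: output 1 ✓
  M3 stuck-at-1: output 0 ✗
  M4 stuck-at-0: output 0 ✗
  M4 stuck-at-1: output 1 ✓
Consistent faults: {M1 stuck-at-0, M2 stuck-at-1, M3 stuck-at-0, M4 stuck-at-1} — 4 in all.

4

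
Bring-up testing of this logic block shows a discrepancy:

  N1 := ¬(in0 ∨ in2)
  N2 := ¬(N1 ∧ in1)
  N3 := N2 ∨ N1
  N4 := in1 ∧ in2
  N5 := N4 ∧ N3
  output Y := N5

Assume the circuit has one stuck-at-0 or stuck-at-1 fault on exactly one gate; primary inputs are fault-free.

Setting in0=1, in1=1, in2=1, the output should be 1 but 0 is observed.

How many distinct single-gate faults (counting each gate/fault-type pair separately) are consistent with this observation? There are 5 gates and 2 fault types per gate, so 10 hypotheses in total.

4

Fault-free: N1=0, N2=1, N3=1, N4=1, N5=1 → 1. Observed 0.
  N1 stuck-at-0: output 1 ✗
  N1 stuck-at-1: output 1 ✗
  N2 stuck-at-0: output 0 ✓
  N2 stuck-at-1: output 1 ✗
  N3 stuck-at-0: output 0 ✓
  N3 stuck-at-1: output 1 ✗
  N4 stuck-at-0: output 0 ✓
  N4 stuck-at-1: output 1 ✗
  N5 stuck-at-0: output 0 ✓
  N5 stuck-at-1: output 1 ✗
Consistent faults: {N2 stuck-at-0, N3 stuck-at-0, N4 stuck-at-0, N5 stuck-at-0} — 4 in all.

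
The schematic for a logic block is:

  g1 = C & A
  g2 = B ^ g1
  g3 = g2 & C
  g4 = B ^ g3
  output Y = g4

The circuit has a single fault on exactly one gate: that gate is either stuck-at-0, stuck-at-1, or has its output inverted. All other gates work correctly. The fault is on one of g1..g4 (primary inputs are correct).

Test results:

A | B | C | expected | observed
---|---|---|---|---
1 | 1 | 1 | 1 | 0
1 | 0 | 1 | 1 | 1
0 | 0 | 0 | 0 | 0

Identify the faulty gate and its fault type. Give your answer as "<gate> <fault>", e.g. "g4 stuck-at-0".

g2 stuck-at-1

Fault-free values for test 1 (A=1, B=1, C=1): g1=1, g2=0, g3=0, g4=1, giving Y=1. Observed 0.
Test 1: faults giving observed 0 are {g1 stuck-at-0, g1 inverted output, g2 stuck-at-1, g2 inverted output, g3 stuck-at-1, g3 inverted output, g4 stuck-at-0, g4 inverted output}.
Test 2 (A=1, B=0, C=1): fault-free g1=1, g2=1, g3=1, g4=1 → 1; observed 1. Eliminates g1 stuck-at-0, g1 inverted output, g2 inverted output, g3 inverted output, g4 stuck-at-0, g4 inverted output.
Test 3 (A=0, B=0, C=0): fault-free g1=0, g2=0, g3=0, g4=0 → 0; observed 0. Eliminates g3 stuck-at-1.
Only g2 stuck-at-1 is consistent with every test.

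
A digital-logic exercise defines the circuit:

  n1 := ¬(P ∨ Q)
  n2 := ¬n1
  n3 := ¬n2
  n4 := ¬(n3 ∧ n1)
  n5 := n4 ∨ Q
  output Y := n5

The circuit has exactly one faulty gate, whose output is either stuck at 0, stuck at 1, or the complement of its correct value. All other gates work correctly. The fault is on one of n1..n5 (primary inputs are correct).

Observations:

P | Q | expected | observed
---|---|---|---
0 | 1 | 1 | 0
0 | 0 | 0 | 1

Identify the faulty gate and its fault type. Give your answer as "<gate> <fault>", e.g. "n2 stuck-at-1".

n5 inverted output

Fault-free values for test 1 (P=0, Q=1): n1=0, n2=1, n3=0, n4=1, n5=1, giving Y=1. Observed 0.
Test 1: faults giving observed 0 are {n5 stuck-at-0, n5 inverted output}.
Test 2 (P=0, Q=0): fault-free n1=1, n2=0, n3=1, n4=0, n5=0 → 0; observed 1. Eliminates n5 stuck-at-0.
Only n5 inverted output is consistent with every test.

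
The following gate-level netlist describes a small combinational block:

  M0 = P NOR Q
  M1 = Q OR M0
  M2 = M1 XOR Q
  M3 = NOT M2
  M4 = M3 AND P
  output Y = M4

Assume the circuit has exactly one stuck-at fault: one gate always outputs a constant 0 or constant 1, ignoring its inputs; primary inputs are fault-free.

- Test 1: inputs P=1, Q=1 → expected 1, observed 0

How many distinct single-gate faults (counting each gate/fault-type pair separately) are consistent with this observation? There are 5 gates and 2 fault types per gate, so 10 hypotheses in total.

Fault-free: M0=0, M1=1, M2=0, M3=1, M4=1 → 1. Observed 0.
  M0 stuck-at-0: output 1 ✗
  M0 stuck-at-1: output 1 ✗
  M1 stuck-at-0: output 0 ✓
  M1 stuck-at-1: output 1 ✗
  M2 stuck-at-0: output 1 ✗
  M2 stuck-at-1: output 0 ✓
  M3 stuck-at-0: output 0 ✓
  M3 stuck-at-1: output 1 ✗
  M4 stuck-at-0: output 0 ✓
  M4 stuck-at-1: output 1 ✗
Consistent faults: {M1 stuck-at-0, M2 stuck-at-1, M3 stuck-at-0, M4 stuck-at-0} — 4 in all.

4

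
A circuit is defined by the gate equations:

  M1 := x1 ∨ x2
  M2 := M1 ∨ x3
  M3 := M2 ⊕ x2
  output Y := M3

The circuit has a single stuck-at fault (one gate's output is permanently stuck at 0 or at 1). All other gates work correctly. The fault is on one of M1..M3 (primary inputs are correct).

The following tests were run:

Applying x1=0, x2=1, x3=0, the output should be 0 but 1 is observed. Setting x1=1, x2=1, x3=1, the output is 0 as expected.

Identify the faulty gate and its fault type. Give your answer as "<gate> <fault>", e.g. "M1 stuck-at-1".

M1 stuck-at-0

Fault-free values for test 1 (x1=0, x2=1, x3=0): M1=1, M2=1, M3=0, giving Y=0. Observed 1.
Test 1: faults giving observed 1 are {M1 stuck-at-0, M2 stuck-at-0, M3 stuck-at-1}.
Test 2 (x1=1, x2=1, x3=1): fault-free M1=1, M2=1, M3=0 → 0; observed 0. Eliminates M2 stuck-at-0, M3 stuck-at-1.
Only M1 stuck-at-0 is consistent with every test.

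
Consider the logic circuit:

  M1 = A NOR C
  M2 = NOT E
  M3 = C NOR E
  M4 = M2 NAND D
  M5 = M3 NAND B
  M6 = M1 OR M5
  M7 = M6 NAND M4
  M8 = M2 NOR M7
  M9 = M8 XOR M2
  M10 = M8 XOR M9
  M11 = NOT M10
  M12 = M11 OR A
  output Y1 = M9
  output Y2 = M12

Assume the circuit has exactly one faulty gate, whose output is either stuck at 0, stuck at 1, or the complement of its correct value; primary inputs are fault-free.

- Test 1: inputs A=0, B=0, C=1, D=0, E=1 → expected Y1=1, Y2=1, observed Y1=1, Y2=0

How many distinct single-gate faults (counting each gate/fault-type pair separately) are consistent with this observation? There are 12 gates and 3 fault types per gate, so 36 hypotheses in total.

Fault-free: M1=0, M2=0, M3=0, M4=1, M5=1, M6=1, M7=0, M8=1, M9=1, M10=0, M11=1, M12=1 → Y1=1, Y2=1. Observed Y1=1, Y2=0.
  M1: none of the 3 fault types match ✗
  M2: stuck-at-1, inverted output ✓; others ✗
  M3: none of the 3 fault types match ✗
  M4: none of the 3 fault types match ✗
  M5: none of the 3 fault types match ✗
  M6: none of the 3 fault types match ✗
  M7: none of the 3 fault types match ✗
  M8: none of the 3 fault types match ✗
  M9: none of the 3 fault types match ✗
  M10: stuck-at-1, inverted output ✓; others ✗
  M11: stuck-at-0, inverted output ✓; others ✗
  M12: stuck-at-0, inverted output ✓; others ✗
Consistent faults: {M2 stuck-at-1, M2 inverted output, M10 stuck-at-1, M10 inverted output, M11 stuck-at-0, M11 inverted output, M12 stuck-at-0, M12 inverted output} — 8 in all.

8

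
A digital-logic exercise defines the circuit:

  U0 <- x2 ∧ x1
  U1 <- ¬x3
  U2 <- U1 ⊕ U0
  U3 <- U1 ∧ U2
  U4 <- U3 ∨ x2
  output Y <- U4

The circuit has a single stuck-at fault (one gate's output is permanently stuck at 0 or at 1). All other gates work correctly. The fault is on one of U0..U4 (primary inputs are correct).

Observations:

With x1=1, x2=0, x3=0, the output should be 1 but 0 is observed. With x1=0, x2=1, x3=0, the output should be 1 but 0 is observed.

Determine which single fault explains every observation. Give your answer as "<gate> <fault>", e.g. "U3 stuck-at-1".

Fault-free values for test 1 (x1=1, x2=0, x3=0): U0=0, U1=1, U2=1, U3=1, U4=1, giving Y=1. Observed 0.
Test 1: faults giving observed 0 are {U0 stuck-at-1, U1 stuck-at-0, U2 stuck-at-0, U3 stuck-at-0, U4 stuck-at-0}.
Test 2 (x1=0, x2=1, x3=0): fault-free U0=0, U1=1, U2=1, U3=1, U4=1 → 1; observed 0. Eliminates U0 stuck-at-1, U1 stuck-at-0, U2 stuck-at-0, U3 stuck-at-0.
Only U4 stuck-at-0 is consistent with every test.

U4 stuck-at-0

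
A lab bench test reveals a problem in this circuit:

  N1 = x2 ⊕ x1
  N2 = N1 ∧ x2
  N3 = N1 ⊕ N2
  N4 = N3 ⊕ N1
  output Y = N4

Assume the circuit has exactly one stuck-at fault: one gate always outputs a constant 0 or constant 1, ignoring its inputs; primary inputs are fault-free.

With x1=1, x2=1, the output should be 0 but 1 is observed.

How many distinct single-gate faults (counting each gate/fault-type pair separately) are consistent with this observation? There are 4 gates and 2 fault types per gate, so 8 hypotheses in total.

Fault-free: N1=0, N2=0, N3=0, N4=0 → 0. Observed 1.
  N1 stuck-at-0: output 0 ✗
  N1 stuck-at-1: output 1 ✓
  N2 stuck-at-0: output 0 ✗
  N2 stuck-at-1: output 1 ✓
  N3 stuck-at-0: output 0 ✗
  N3 stuck-at-1: output 1 ✓
  N4 stuck-at-0: output 0 ✗
  N4 stuck-at-1: output 1 ✓
Consistent faults: {N1 stuck-at-1, N2 stuck-at-1, N3 stuck-at-1, N4 stuck-at-1} — 4 in all.

4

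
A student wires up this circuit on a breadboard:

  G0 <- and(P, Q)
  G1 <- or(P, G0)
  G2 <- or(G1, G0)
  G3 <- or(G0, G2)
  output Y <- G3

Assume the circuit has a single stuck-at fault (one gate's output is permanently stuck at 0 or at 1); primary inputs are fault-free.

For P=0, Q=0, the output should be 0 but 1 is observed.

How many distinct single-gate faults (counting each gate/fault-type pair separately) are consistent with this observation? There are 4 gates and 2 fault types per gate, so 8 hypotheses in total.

Fault-free: G0=0, G1=0, G2=0, G3=0 → 0. Observed 1.
  G0 stuck-at-0: output 0 ✗
  G0 stuck-at-1: output 1 ✓
  G1 stuck-at-0: output 0 ✗
  G1 stuck-at-1: output 1 ✓
  G2 stuck-at-0: output 0 ✗
  G2 stuck-at-1: output 1 ✓
  G3 stuck-at-0: output 0 ✗
  G3 stuck-at-1: output 1 ✓
Consistent faults: {G0 stuck-at-1, G1 stuck-at-1, G2 stuck-at-1, G3 stuck-at-1} — 4 in all.

4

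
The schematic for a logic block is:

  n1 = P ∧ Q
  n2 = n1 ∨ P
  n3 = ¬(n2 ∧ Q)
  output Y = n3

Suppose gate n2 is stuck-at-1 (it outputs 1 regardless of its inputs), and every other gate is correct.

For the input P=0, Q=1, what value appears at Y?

0

Propagate with n2 forced: n1=0, n2=1 [stuck-at-1], n3=0.
So Y = 0. (Without the fault it would be 1.)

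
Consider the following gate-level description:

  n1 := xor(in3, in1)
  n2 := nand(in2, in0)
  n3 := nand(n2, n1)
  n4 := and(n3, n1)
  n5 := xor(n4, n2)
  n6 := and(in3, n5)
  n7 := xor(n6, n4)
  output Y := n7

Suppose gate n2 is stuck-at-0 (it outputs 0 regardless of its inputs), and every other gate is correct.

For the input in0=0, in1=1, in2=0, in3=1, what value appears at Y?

Propagate with n2 forced: n1=0, n2=0 [stuck-at-0], n3=1, n4=0, n5=0, n6=0, n7=0.
So Y = 0. (Without the fault it would be 1.)

0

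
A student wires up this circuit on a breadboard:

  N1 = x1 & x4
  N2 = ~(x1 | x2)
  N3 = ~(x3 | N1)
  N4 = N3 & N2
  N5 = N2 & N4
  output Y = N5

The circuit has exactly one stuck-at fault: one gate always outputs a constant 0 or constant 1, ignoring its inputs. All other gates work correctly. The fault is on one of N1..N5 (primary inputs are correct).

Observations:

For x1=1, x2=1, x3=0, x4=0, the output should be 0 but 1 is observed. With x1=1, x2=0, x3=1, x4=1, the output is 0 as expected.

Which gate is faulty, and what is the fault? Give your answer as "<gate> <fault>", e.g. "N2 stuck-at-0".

Fault-free values for test 1 (x1=1, x2=1, x3=0, x4=0): N1=0, N2=0, N3=1, N4=0, N5=0, giving Y=0. Observed 1.
Test 1: faults giving observed 1 are {N2 stuck-at-1, N5 stuck-at-1}.
Test 2 (x1=1, x2=0, x3=1, x4=1): fault-free N1=1, N2=0, N3=0, N4=0, N5=0 → 0; observed 0. Eliminates N5 stuck-at-1.
Only N2 stuck-at-1 is consistent with every test.

N2 stuck-at-1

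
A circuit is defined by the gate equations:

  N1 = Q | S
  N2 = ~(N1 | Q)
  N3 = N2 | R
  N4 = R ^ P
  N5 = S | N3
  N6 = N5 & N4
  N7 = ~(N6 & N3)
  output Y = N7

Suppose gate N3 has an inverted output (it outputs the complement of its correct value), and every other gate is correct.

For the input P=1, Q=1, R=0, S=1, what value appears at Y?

Propagate with N3 forced: N1=1, N2=0, N3=1 [inverted output], N4=1, N5=1, N6=1, N7=0.
So Y = 0. (Without the fault it would be 1.)

0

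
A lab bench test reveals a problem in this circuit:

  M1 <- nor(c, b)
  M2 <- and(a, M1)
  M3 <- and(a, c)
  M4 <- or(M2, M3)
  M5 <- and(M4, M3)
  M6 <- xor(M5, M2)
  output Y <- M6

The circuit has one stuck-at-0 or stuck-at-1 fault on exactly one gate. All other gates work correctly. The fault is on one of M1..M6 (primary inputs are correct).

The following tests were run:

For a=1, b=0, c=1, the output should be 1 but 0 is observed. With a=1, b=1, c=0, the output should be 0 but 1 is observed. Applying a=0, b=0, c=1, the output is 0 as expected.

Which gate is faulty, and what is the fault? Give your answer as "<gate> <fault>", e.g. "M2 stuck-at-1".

M1 stuck-at-1

Fault-free values for test 1 (a=1, b=0, c=1): M1=0, M2=0, M3=1, M4=1, M5=1, M6=1, giving Y=1. Observed 0.
Test 1: faults giving observed 0 are {M1 stuck-at-1, M2 stuck-at-1, M3 stuck-at-0, M4 stuck-at-0, M5 stuck-at-0, M6 stuck-at-0}.
Test 2 (a=1, b=1, c=0): fault-free M1=0, M2=0, M3=0, M4=0, M5=0, M6=0 → 0; observed 1. Eliminates M3 stuck-at-0, M4 stuck-at-0, M5 stuck-at-0, M6 stuck-at-0.
Test 3 (a=0, b=0, c=1): fault-free M1=0, M2=0, M3=0, M4=0, M5=0, M6=0 → 0; observed 0. Eliminates M2 stuck-at-1.
Only M1 stuck-at-1 is consistent with every test.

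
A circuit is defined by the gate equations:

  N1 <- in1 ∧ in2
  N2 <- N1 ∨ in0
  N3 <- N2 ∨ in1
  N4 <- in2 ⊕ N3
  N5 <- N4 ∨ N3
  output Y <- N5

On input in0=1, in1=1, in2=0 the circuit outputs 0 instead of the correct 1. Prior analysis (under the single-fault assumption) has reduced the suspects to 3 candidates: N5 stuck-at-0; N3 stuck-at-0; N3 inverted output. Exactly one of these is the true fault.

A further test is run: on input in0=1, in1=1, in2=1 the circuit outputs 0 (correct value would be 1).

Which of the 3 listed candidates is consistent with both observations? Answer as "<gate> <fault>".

Evaluate each candidate on input in0=1, in1=1, in2=1:
  N5 stuck-at-0: N1=1, N2=1, N3=1, N4=0, N5=0 [stuck-at-0] → 0 — matches
  N3 stuck-at-0: N1=1, N2=1, N3=0 [stuck-at-0], N4=1, N5=1 → 1 — eliminated
  N3 inverted output: N1=1, N2=1, N3=0 [inverted output], N4=1, N5=1 → 1 — eliminated
Only N5 stuck-at-0 reproduces the observed 0.

N5 stuck-at-0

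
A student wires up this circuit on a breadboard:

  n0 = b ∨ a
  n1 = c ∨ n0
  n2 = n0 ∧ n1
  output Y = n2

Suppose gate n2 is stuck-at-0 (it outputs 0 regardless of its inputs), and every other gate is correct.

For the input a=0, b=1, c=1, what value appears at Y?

0

Propagate with n2 forced: n0=1, n1=1, n2=0 [stuck-at-0].
So Y = 0. (Without the fault it would be 1.)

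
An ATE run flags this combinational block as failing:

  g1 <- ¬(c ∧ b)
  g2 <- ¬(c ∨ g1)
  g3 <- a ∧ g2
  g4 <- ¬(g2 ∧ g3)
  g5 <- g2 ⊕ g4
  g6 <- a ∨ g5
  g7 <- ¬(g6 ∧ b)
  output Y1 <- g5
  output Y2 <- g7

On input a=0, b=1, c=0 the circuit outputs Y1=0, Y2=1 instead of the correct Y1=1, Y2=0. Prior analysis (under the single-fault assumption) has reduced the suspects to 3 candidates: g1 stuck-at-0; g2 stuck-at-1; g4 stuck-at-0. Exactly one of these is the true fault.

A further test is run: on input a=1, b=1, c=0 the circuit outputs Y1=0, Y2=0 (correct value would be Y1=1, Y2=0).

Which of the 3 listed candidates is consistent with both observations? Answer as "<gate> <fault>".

g4 stuck-at-0

Evaluate each candidate on input a=1, b=1, c=0:
  g1 stuck-at-0: g1=0 [stuck-at-0], g2=1, g3=1, g4=0, g5=1, g6=1, g7=0 → Y1=1, Y2=0 — eliminated
  g2 stuck-at-1: g1=1, g2=1 [stuck-at-1], g3=1, g4=0, g5=1, g6=1, g7=0 → Y1=1, Y2=0 — eliminated
  g4 stuck-at-0: g1=1, g2=0, g3=0, g4=0 [stuck-at-0], g5=0, g6=1, g7=0 → Y1=0, Y2=0 — matches
Only g4 stuck-at-0 reproduces the observed Y1=0, Y2=0.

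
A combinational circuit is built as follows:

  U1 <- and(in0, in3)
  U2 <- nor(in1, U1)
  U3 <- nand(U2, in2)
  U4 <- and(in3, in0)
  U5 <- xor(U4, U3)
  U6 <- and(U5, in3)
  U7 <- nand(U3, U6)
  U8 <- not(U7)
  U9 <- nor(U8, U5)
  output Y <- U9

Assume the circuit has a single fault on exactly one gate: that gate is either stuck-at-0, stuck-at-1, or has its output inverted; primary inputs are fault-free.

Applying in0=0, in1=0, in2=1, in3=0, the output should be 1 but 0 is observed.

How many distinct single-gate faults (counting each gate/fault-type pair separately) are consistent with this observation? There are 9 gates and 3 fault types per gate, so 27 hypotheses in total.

Fault-free: U1=0, U2=1, U3=0, U4=0, U5=0, U6=0, U7=1, U8=0, U9=1 → 1. Observed 0.
  U1: stuck-at-1, inverted output ✓; others ✗
  U2: stuck-at-0, inverted output ✓; others ✗
  U3: stuck-at-1, inverted output ✓; others ✗
  U4: stuck-at-1, inverted output ✓; others ✗
  U5: stuck-at-1, inverted output ✓; others ✗
  U6: none of the 3 fault types match ✗
  U7: stuck-at-0, inverted output ✓; others ✗
  U8: stuck-at-1, inverted output ✓; others ✗
  U9: stuck-at-0, inverted output ✓; others ✗
Consistent faults: {U1 stuck-at-1, U1 inverted output, U2 stuck-at-0, U2 inverted output, U3 stuck-at-1, U3 inverted output, U4 stuck-at-1, U4 inverted output, U5 stuck-at-1, U5 inverted output, U7 stuck-at-0, U7 inverted output, U8 stuck-at-1, U8 inverted output, U9 stuck-at-0, U9 inverted output} — 16 in all.

16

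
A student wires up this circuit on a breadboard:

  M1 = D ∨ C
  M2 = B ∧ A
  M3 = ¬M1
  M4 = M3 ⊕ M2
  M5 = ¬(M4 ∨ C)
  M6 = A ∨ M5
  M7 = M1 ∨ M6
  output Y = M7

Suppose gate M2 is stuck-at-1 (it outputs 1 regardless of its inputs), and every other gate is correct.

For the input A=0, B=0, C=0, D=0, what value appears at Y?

1

Propagate with M2 forced: M1=0, M2=1 [stuck-at-1], M3=1, M4=0, M5=1, M6=1, M7=1.
So Y = 1. (Without the fault it would be 0.)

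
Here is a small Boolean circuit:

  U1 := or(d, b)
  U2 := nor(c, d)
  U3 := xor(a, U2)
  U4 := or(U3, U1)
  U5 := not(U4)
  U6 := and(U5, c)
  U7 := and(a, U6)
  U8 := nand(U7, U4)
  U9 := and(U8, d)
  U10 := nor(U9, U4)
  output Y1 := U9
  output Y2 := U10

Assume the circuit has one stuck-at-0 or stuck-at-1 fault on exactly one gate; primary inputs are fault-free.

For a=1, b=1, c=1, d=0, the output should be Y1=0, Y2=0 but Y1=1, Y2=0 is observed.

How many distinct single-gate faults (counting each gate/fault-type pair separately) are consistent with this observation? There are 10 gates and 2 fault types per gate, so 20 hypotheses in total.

Fault-free: U1=1, U2=0, U3=1, U4=1, U5=0, U6=0, U7=0, U8=1, U9=0, U10=0 → Y1=0, Y2=0. Observed Y1=1, Y2=0.
  U1: none of the 2 fault types match ✗
  U2: none of the 2 fault types match ✗
  U3: none of the 2 fault types match ✗
  U4: none of the 2 fault types match ✗
  U5: none of the 2 fault types match ✗
  U6: none of the 2 fault types match ✗
  U7: none of the 2 fault types match ✗
  U8: none of the 2 fault types match ✗
  U9: stuck-at-1 ✓; others ✗
  U10: none of the 2 fault types match ✗
Consistent faults: {U9 stuck-at-1} — 1 in all.

1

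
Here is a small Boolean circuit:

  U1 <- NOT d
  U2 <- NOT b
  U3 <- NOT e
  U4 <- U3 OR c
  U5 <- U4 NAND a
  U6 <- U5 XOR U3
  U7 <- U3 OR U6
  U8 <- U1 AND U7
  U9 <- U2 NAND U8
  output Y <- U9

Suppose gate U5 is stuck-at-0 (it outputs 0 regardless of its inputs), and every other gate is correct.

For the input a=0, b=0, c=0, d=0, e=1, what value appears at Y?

1

Propagate with U5 forced: U1=1, U2=1, U3=0, U4=0, U5=0 [stuck-at-0], U6=0, U7=0, U8=0, U9=1.
So Y = 1. (Without the fault it would be 0.)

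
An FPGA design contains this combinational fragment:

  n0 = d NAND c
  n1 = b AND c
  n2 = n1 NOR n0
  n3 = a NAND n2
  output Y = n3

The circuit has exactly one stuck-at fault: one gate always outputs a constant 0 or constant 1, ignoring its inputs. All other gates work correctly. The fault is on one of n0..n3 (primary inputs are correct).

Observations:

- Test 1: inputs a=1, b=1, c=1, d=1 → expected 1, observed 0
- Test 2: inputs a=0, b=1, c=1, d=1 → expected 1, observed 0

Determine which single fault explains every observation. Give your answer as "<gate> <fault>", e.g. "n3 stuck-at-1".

n3 stuck-at-0

Fault-free values for test 1 (a=1, b=1, c=1, d=1): n0=0, n1=1, n2=0, n3=1, giving Y=1. Observed 0.
Test 1: faults giving observed 0 are {n1 stuck-at-0, n2 stuck-at-1, n3 stuck-at-0}.
Test 2 (a=0, b=1, c=1, d=1): fault-free n0=0, n1=1, n2=0, n3=1 → 1; observed 0. Eliminates n1 stuck-at-0, n2 stuck-at-1.
Only n3 stuck-at-0 is consistent with every test.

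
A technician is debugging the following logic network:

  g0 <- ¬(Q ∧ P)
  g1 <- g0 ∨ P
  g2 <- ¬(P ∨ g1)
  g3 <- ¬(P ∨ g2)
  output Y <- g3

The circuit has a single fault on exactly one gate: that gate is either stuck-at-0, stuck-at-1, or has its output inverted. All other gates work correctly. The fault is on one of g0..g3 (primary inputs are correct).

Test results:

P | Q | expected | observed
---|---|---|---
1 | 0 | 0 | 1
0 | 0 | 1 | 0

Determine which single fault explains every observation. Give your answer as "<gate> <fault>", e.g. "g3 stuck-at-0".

g3 inverted output

Fault-free values for test 1 (P=1, Q=0): g0=1, g1=1, g2=0, g3=0, giving Y=0. Observed 1.
Test 1: faults giving observed 1 are {g3 stuck-at-1, g3 inverted output}.
Test 2 (P=0, Q=0): fault-free g0=1, g1=1, g2=0, g3=1 → 1; observed 0. Eliminates g3 stuck-at-1.
Only g3 inverted output is consistent with every test.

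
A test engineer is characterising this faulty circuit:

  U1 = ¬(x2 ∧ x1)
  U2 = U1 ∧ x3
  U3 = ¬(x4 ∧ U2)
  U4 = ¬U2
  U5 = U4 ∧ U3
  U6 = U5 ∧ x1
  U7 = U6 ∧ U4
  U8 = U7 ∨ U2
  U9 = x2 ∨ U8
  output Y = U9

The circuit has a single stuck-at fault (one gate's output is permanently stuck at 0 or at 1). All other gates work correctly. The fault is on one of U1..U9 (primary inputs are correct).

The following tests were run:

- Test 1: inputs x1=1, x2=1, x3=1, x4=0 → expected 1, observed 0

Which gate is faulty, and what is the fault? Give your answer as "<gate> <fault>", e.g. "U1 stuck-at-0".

U9 stuck-at-0

Fault-free values for test 1 (x1=1, x2=1, x3=1, x4=0): U1=0, U2=0, U3=1, U4=1, U5=1, U6=1, U7=1, U8=1, U9=1, giving Y=1. Observed 0.
Test 1: faults giving observed 0 are {U9 stuck-at-0}.
Only U9 stuck-at-0 is consistent with every test.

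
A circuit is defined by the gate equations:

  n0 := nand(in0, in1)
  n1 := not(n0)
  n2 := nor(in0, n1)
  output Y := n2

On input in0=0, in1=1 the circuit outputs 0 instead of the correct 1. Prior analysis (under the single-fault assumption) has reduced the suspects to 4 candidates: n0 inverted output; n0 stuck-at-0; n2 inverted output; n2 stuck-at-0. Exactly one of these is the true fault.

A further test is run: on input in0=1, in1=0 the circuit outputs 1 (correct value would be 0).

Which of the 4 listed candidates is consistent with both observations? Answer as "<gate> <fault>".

n2 inverted output

Evaluate each candidate on input in0=1, in1=0:
  n0 inverted output: n0=0 [inverted output], n1=1, n2=0 → 0 — eliminated
  n0 stuck-at-0: n0=0 [stuck-at-0], n1=1, n2=0 → 0 — eliminated
  n2 inverted output: n0=1, n1=0, n2=1 [inverted output] → 1 — matches
  n2 stuck-at-0: n0=1, n1=0, n2=0 [stuck-at-0] → 0 — eliminated
Only n2 inverted output reproduces the observed 1.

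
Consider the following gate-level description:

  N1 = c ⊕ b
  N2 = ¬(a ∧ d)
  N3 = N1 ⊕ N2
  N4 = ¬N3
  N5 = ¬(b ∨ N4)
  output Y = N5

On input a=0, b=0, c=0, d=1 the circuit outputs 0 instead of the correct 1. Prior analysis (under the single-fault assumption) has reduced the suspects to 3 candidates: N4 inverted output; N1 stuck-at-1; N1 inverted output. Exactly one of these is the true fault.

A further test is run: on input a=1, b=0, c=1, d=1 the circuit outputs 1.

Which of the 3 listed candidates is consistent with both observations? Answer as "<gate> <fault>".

Evaluate each candidate on input a=1, b=0, c=1, d=1:
  N4 inverted output: N1=1, N2=0, N3=1, N4=1 [inverted output], N5=0 → 0 — eliminated
  N1 stuck-at-1: N1=1 [stuck-at-1], N2=0, N3=1, N4=0, N5=1 → 1 — matches
  N1 inverted output: N1=0 [inverted output], N2=0, N3=0, N4=1, N5=0 → 0 — eliminated
Only N1 stuck-at-1 reproduces the observed 1.

N1 stuck-at-1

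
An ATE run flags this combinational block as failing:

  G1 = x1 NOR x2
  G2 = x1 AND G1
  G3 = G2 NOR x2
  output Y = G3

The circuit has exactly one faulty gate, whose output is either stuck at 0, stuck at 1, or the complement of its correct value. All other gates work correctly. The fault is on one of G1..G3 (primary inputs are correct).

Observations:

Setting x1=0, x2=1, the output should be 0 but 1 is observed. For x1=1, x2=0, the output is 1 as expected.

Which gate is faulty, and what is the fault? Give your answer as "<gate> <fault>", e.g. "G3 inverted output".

G3 stuck-at-1

Fault-free values for test 1 (x1=0, x2=1): G1=0, G2=0, G3=0, giving Y=0. Observed 1.
Test 1: faults giving observed 1 are {G3 stuck-at-1, G3 inverted output}.
Test 2 (x1=1, x2=0): fault-free G1=0, G2=0, G3=1 → 1; observed 1. Eliminates G3 inverted output.
Only G3 stuck-at-1 is consistent with every test.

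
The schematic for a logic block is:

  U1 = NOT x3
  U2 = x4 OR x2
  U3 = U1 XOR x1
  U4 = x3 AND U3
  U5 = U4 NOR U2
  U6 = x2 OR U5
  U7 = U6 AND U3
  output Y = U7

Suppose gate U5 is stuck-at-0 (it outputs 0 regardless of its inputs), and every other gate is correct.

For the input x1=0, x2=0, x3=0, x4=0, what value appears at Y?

Propagate with U5 forced: U1=1, U2=0, U3=1, U4=0, U5=0 [stuck-at-0], U6=0, U7=0.
So Y = 0. (Without the fault it would be 1.)

0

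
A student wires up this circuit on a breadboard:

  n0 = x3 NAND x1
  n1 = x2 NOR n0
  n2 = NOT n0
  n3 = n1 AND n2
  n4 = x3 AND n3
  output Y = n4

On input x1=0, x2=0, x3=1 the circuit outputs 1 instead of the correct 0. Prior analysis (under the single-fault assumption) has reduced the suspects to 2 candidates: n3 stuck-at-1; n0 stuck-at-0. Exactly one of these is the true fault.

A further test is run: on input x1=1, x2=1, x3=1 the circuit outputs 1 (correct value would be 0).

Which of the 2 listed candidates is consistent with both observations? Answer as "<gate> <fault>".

Evaluate each candidate on input x1=1, x2=1, x3=1:
  n3 stuck-at-1: n0=0, n1=0, n2=1, n3=1 [stuck-at-1], n4=1 → 1 — matches
  n0 stuck-at-0: n0=0 [stuck-at-0], n1=0, n2=1, n3=0, n4=0 → 0 — eliminated
Only n3 stuck-at-1 reproduces the observed 1.

n3 stuck-at-1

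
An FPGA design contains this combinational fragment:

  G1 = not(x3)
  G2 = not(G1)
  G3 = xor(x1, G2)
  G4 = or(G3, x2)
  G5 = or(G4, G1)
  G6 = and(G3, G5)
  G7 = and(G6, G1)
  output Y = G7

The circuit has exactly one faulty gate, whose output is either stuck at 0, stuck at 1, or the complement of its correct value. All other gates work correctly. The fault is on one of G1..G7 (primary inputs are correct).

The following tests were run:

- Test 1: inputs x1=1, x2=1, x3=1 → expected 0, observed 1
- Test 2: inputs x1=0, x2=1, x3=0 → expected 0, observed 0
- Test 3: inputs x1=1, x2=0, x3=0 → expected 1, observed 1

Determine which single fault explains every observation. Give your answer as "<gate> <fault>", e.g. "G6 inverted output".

G1 stuck-at-1

Fault-free values for test 1 (x1=1, x2=1, x3=1): G1=0, G2=1, G3=0, G4=1, G5=1, G6=0, G7=0, giving Y=0. Observed 1.
Test 1: faults giving observed 1 are {G1 stuck-at-1, G1 inverted output, G7 stuck-at-1, G7 inverted output}.
Test 2 (x1=0, x2=1, x3=0): fault-free G1=1, G2=0, G3=0, G4=1, G5=1, G6=0, G7=0 → 0; observed 0. Eliminates G7 stuck-at-1, G7 inverted output.
Test 3 (x1=1, x2=0, x3=0): fault-free G1=1, G2=0, G3=1, G4=1, G5=1, G6=1, G7=1 → 1; observed 1. Eliminates G1 inverted output.
Only G1 stuck-at-1 is consistent with every test.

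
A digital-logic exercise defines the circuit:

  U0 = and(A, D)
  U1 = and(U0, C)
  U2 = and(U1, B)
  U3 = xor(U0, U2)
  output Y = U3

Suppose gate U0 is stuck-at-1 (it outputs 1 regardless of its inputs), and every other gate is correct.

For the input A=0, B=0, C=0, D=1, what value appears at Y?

Propagate with U0 forced: U0=1 [stuck-at-1], U1=0, U2=0, U3=1.
So Y = 1. (Without the fault it would be 0.)

1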